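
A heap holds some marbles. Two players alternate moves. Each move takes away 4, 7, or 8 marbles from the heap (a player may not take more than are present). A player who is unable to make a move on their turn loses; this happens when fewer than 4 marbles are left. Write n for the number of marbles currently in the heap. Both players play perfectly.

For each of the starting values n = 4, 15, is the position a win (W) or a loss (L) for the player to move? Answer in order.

4: W, 15: L

Compute win/loss labels from the base case upward. A position with no move is L. Any other position is W if it can reach an L in one move, else L.
n=0: no move → L
n=1: no move → L
n=2: no move → L
n=3: no move → L
n=4: W (go to 0, an L position)
n=5: W (go to 1, an L position)
n=6: W (go to 2, an L position)
n=7: W (go to 3, an L position)
n=8: W (go to 1, an L position)
n=9: W (go to 2, an L position)
n=10: W (go to 3, an L position)
n=11: W (go to 3, an L position)
n=12: L (options 8(W), 5(W), 4(W) are all W)
n=13: L (options 9(W), 6(W), 5(W) are all W)
n=14: L (options 10(W), 7(W), 6(W) are all W)
n=15: L (options 11(W), 8(W), 7(W) are all W)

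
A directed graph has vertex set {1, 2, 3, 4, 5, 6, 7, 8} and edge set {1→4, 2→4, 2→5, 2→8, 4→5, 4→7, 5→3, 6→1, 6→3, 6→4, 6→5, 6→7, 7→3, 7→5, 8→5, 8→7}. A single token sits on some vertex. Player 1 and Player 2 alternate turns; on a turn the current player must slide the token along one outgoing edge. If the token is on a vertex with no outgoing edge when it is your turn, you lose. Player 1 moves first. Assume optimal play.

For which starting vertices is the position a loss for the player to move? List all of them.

3, 4, 8

Label each position W (a win for the player to move) or L (a loss). A position with no legal move is L; any other position is W exactly when some move reaches an L, and L when every move reaches a W.
Every edge goes from a vertex to one that appears earlier in the order 3, 5, 7, 8, 4, 2, 1, 6, so processing vertices in that order labels each vertex after all of its successors.
3: no outgoing edge → L
5: W (go to 3, an L position)
7: W (go to 3, an L position)
8: L (options 7(W), 5(W) are all W)
4: L (options 7(W), 5(W) are all W)
2: W (go to 4, an L position)
1: W (go to 4, an L position)
6: W (go to 4, an L position)
The losing starting vertices are exactly the entries labelled L in this table (3 of them).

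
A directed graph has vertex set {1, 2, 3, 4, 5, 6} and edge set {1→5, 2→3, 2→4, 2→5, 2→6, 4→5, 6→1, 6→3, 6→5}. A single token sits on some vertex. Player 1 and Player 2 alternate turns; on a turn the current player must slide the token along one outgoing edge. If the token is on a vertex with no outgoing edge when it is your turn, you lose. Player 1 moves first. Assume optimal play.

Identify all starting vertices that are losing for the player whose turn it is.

Build the W/L table. Terminal = L. A non-terminal position is W if it has a move to some L; otherwise it is L.
Every edge goes from a vertex to one that appears earlier in the order 5, 3, 1, 6, 4, 2, so processing vertices in that order labels each vertex after all of its successors.
5: no outgoing edge → L
3: no outgoing edge → L
1: reaches L-position 5 → W
6: reaches L-position 3 → W
4: reaches L-position 5 → W
2: reaches L-position 3 → W
The losing starting vertices are exactly the entries labelled L in this table (2 of them).

3, 5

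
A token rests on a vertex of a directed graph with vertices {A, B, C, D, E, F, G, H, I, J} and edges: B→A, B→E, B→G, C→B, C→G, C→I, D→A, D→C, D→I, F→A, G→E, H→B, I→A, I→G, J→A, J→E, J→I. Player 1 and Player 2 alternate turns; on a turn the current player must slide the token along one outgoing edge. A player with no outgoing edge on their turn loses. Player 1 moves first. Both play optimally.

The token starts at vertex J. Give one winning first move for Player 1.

Move to A.

Work bottom-up. With no move the player to move loses. Otherwise the position is W if at least one move leads to an L position for the opponent, and L if every move leads to a W.
Every edge goes from a vertex to one that appears earlier in the order E, A, G, I, J, B, C, F, D, H, so processing vertices in that order labels each vertex after all of its successors.
E: no outgoing edge → L
A: no outgoing edge → L
G: reaches L-position E → W
I: reaches L-position A → W
J: reaches L-position A → W
B: reaches L-position A → W
C: only reaches B(W), I(W), G(W), all W → L
F: reaches L-position A → W
D: reaches L-position C → W
H: only reaches B(W), which is W → L
From J, the L positions reachable in one move are: A, E. Any move reaching one of these is winning.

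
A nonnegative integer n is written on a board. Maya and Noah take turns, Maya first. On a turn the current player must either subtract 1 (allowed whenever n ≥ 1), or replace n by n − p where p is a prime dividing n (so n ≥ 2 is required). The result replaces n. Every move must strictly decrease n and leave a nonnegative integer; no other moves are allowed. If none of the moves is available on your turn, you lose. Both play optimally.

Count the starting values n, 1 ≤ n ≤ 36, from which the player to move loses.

9

Label each position W (a win for the player to move) or L (a loss). A position with no legal move is L; any other position is W exactly when some move reaches an L, and L when every move reaches a W.
n=0: no move → L
n=1: →0(L), so W
n=2: →0(L), so W
n=3: →0(L), so W
n=4: →2(W), 3(W) — all W, so L
n=5: →0(L), so W
n=6: →4(L), so W
n=7: →0(L), so W
n=8: →6(W), 7(W) — all W, so L
n=9: →8(L), so W
n=10: →8(L), so W
n=11: →0(L), so W
n=12: →9(W), 10(W), 11(W) — all W, so L
n=13: →0(L), so W
n=14: →12(L), so W
n=15: →12(L), so W
n=16: →14(W), 15(W) — all W, so L
n=17: →0(L), so W
n=18: →16(L), so W
n=19: →0(L), so W
n=20: →15(W), 18(W), 19(W) — all W, so L
n=21: →20(L), so W
n=22: →20(L), so W
n=23: →0(L), so W
n=24: →21(W), 22(W), 23(W) — all W, so L
n=25: →20(L), so W
n=26: →24(L), so W
n=27: →24(L), so W
n=28: →21(W), 26(W), 27(W) — all W, so L
n=29: →0(L), so W
n=30: →28(L), so W
n=31: →0(L), so W
n=32: →30(W), 31(W) — all W, so L
n=33: →32(L), so W
n=34: →32(L), so W
n=35: →28(L), so W
n=36: →33(W), 34(W), 35(W) — all W, so L
L entries with 1 ≤ n ≤ 36 (n=0 is outside the asked range and is not counted): n = 4, 8, 12, 16, 20, 24, 28, 32, 36; that makes 9.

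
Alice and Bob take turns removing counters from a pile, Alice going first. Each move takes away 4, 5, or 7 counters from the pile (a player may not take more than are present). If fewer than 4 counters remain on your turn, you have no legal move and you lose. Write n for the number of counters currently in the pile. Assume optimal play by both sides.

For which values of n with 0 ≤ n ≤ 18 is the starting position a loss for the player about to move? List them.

0, 1, 2, 3, 11, 12, 13, 14

Use the standard recursion: the mover loses at a terminal position; elsewhere, the mover wins exactly when some move hands the opponent an L position.
n=0: no move → L
n=1: no move → L
n=2: no move → L
n=3: no move → L
n=4: →0(L), so W
n=5: →1(L), so W
n=6: →2(L), so W
n=7: →3(L), so W
n=8: →3(L), so W
n=9: →2(L), so W
n=10: →3(L), so W
n=11: →7(W), 6(W), 4(W) — all W, so L
n=12: →8(W), 7(W), 5(W) — all W, so L
n=13: →9(W), 8(W), 6(W) — all W, so L
n=14: →10(W), 9(W), 7(W) — all W, so L
n=15: →11(L), so W
n=16: →12(L), so W
n=17: →13(L), so W
n=18: →14(L), so W
The losing starting values of n are exactly the entries labelled L in this table (8 of them).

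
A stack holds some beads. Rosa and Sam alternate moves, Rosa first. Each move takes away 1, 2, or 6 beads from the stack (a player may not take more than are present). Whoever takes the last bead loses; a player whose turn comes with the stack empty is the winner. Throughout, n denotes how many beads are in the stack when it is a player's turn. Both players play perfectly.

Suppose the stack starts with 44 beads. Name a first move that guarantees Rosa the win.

Remove 1, leaving 43.

Classify positions by backward induction: terminal positions (no move available) are W. From any other position, the mover wins iff some move reaches an L.
n=0: no move; the opponent has just taken the last bead and therefore loses → W
n=1: →0(W) only, which is W, so L
n=2: →1(L), so W
n=3: →1(L), so W
n=4: →3(W), 2(W) — all W, so L
n=5: →4(L), so W
n=6: →4(L), so W
n=7: →1(L), so W
n=8: →7(W), 6(W), 2(W) — all W, so L
n=9: →8(L), so W
n=10: →8(L), so W
n=11: →10(W), 9(W), 5(W) — all W, so L
n=12: →11(L), so W
n=13: →11(L), so W
n=14: →8(L), so W
n=15: →14(W), 13(W), 9(W) — all W, so L
n=16: →15(L), so W
n=17: →15(L), so W
n=18: →17(W), 16(W), 12(W) — all W, so L
n=19: →18(L), so W
n=20: →18(L), so W
n=21: →15(L), so W
n=22: →21(W), 20(W), 16(W) — all W, so L
n=23: →22(L), so W
n=24: →22(L), so W
n=25: →24(W), 23(W), 19(W) — all W, so L
n=26: →25(L), so W
n=27: →25(L), so W
n=28: →22(L), so W
n=29: →28(W), 27(W), 23(W) — all W, so L
n=30: →29(L), so W
n=31: →29(L), so W
n=32: →31(W), 30(W), 26(W) — all W, so L
n=33: →32(L), so W
n=34: →32(L), so W
n=35: →29(L), so W
n=36: →35(W), 34(W), 30(W) — all W, so L
n=37: →36(L), so W
n=38: →36(L), so W
n=39: →38(W), 37(W), 33(W) — all W, so L
n=40: →39(L), so W
n=41: →39(L), so W
n=42: →36(L), so W
n=43: →42(W), 41(W), 37(W) — all W, so L
n=44: →43(L), so W
From 44, the L positions reachable in one move are: 43.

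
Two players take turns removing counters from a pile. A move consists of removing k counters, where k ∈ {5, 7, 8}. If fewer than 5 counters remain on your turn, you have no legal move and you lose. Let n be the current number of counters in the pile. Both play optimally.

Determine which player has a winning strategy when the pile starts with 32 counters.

Compute win/loss labels from the base case upward. A position with no move is L. Any other position is W if it can reach an L in one move, else L.
n=0: no move → L
n=1: no move → L
n=2: no move → L
n=3: no move → L
n=4: no move → L
n=5: W (go to 0, an L position)
n=6: W (go to 1, an L position)
n=7: W (go to 2, an L position)
n=8: W (go to 3, an L position)
n=9: W (go to 4, an L position)
n=10: W (go to 3, an L position)
n=11: W (go to 4, an L position)
n=12: W (go to 4, an L position)
n=13: L (options 8(W), 6(W), 5(W) are all W)
n=14: L (options 9(W), 7(W), 6(W) are all W)
n=15: L (options 10(W), 8(W), 7(W) are all W)
n=16: L (options 11(W), 9(W), 8(W) are all W)
n=17: L (options 12(W), 10(W), 9(W) are all W)
n=18: W (go to 13, an L position)
n=19: W (go to 14, an L position)
n=20: W (go to 15, an L position)
n=21: W (go to 16, an L position)
n=22: W (go to 17, an L position)
n=23: W (go to 16, an L position)
n=24: W (go to 17, an L position)
n=25: W (go to 17, an L position)
n=26: L (options 21(W), 19(W), 18(W) are all W)
n=27: L (options 22(W), 20(W), 19(W) are all W)
n=28: L (options 23(W), 21(W), 20(W) are all W)
n=29: L (options 24(W), 22(W), 21(W) are all W)
n=30: L (options 25(W), 23(W), 22(W) are all W)
n=31: W (go to 26, an L position)
n=32: W (go to 27, an L position)
From 32 the player to move can remove 5, leaving 27, reaching an L position.

The first player wins.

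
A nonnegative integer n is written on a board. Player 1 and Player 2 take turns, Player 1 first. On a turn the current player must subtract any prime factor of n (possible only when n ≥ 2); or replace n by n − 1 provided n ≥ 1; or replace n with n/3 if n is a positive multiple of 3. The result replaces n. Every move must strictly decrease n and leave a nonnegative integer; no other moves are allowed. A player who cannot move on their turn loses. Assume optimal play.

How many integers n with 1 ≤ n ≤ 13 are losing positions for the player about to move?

Classify positions by backward induction: terminal positions (no move available) are L. From any other position, the mover wins iff some move reaches an L.
n=0: no move → L
n=1: can move to 0, which is L ⇒ W
n=2: can move to 0, which is L ⇒ W
n=3: can move to 0, which is L ⇒ W
n=4: moves to 2(W), 3(W); every one is W ⇒ L
n=5: can move to 0, which is L ⇒ W
n=6: can move to 4, which is L ⇒ W
n=7: can move to 0, which is L ⇒ W
n=8: moves to 6(W), 7(W); every one is W ⇒ L
n=9: can move to 8, which is L ⇒ W
n=10: can move to 8, which is L ⇒ W
n=11: can move to 0, which is L ⇒ W
n=12: can move to 4, which is L ⇒ W
n=13: can move to 0, which is L ⇒ W
L entries with 1 ≤ n ≤ 13 (n=0 is outside the asked range and is not counted): n = 4, 8; that makes 2.

2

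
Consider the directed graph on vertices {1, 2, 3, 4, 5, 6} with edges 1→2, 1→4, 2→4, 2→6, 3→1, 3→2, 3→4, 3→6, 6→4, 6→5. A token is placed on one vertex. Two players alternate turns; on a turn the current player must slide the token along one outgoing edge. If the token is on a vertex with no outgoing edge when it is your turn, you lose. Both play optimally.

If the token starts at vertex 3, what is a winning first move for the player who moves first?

Move to 4.

Build the W/L table. Terminal = L. A non-terminal position is W if it has a move to some L; otherwise it is L.
Every edge goes from a vertex to one that appears earlier in the order 4, 5, 6, 2, 1, 3, so processing vertices in that order labels each vertex after all of its successors.
4: no outgoing edge → L
5: no outgoing edge → L
6: can move to 5, which is L ⇒ W
2: can move to 4, which is L ⇒ W
1: can move to 4, which is L ⇒ W
3: can move to 4, which is L ⇒ W
From 3, the L positions reachable in one move are: 4.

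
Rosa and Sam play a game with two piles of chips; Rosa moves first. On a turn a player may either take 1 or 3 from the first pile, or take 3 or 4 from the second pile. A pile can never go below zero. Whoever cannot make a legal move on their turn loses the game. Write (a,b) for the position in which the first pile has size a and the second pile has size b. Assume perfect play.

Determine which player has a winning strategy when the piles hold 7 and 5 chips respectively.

Sam wins.

Build the W/L table. Terminal = L. A non-terminal position is W if it has a move to some L; otherwise it is L.
No move ever increases a pile, so every position that can arise here has a ≤ 7 and b ≤ 5; it is enough to label the cells with 0 ≤ a ≤ 7 and 0 ≤ b ≤ 5.
Every move lowers a or b (never raises either), so fill the grid row by row in increasing a, and left to right within a row: each cell's successors are then already labelled.
      b=0  b=1  b=2  b=3  b=4  b=5
a=0:    L    L    L    W    W    W
a=1:    W    W    W    L    L    L
a=2:    L    L    L    W    W    W
a=3:    W    W    W    L    L    L
a=4:    L    L    L    W    W    W
a=5:    W    W    W    L    L    L
a=6:    L    L    L    W    W    W
a=7:    W    W    W    L    L    L
Cells with no legal move (terminal, hence L): (0,0), (0,1), (0,2).
The remaining L cells, each justified by listing all of its moves:
(1,3): L (options (0,3)(W), (1,0)(W) are all W)
(1,4): L (options (0,4)(W), (1,1)(W), (1,0)(W) are all W)
(1,5): L (options (0,5)(W), (1,2)(W), (1,1)(W) are all W)
(2,0): L (sole option (1,0)(W) is W)
(2,1): L (sole option (1,1)(W) is W)
(2,2): L (sole option (1,2)(W) is W)
(3,3): L (options (2,3)(W), (0,3)(W), (3,0)(W) are all W)
(3,4): L (options (2,4)(W), (0,4)(W), (3,1)(W), (3,0)(W) are all W)
(3,5): L (options (2,5)(W), (0,5)(W), (3,2)(W), (3,1)(W) are all W)
(4,0): L (options (3,0)(W), (1,0)(W) are all W)
(4,1): L (options (3,1)(W), (1,1)(W) are all W)
(4,2): L (options (3,2)(W), (1,2)(W) are all W)
(5,3): L (options (4,3)(W), (2,3)(W), (5,0)(W) are all W)
(5,4): L (options (4,4)(W), (2,4)(W), (5,1)(W), (5,0)(W) are all W)
(5,5): L (options (4,5)(W), (2,5)(W), (5,2)(W), (5,1)(W) are all W)
(6,0): L (options (5,0)(W), (3,0)(W) are all W)
(6,1): L (options (5,1)(W), (3,1)(W) are all W)
(6,2): L (options (5,2)(W), (3,2)(W) are all W)
(7,3): L (options (6,3)(W), (4,3)(W), (7,0)(W) are all W)
(7,4): L (options (6,4)(W), (4,4)(W), (7,1)(W), (7,0)(W) are all W)
(7,5): L (options (6,5)(W), (4,5)(W), (7,2)(W), (7,1)(W) are all W)
Every other cell has at least one move into one of the L cells above, so it is W.
Every move from (7,5) reaches a W position, so the mover loses.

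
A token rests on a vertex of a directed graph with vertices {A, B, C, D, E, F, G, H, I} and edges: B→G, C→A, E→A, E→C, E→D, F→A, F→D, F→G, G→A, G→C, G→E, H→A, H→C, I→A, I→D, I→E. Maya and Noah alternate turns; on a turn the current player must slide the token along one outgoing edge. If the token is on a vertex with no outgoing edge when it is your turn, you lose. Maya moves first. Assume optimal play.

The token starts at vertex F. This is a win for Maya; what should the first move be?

Work bottom-up. With no move the player to move loses. Otherwise the position is W if at least one move leads to an L position for the opponent, and L if every move leads to a W.
Every edge goes from a vertex to one that appears earlier in the order D, A, C, H, E, G, F, B, I, so processing vertices in that order labels each vertex after all of its successors.
D: no outgoing edge → L
A: no outgoing edge → L
C: →A(L), so W
H: →A(L), so W
E: →A(L), so W
G: →A(L), so W
F: →A(L), so W
B: →G(W) only, which is W, so L
I: →A(L), so W
From F, the L positions reachable in one move are: A, D. Any move reaching one of these is winning.

Move to A.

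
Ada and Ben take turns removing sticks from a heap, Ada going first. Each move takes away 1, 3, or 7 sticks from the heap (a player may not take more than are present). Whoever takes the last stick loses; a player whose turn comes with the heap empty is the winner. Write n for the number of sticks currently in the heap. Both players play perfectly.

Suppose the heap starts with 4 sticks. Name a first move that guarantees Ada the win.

Work bottom-up. With no move the player to move wins. Otherwise the position is W if at least one move leads to an L position for the opponent, and L if every move leads to a W.
n=0: no move; the opponent has just taken the last stick and therefore loses → W
n=1: →0(W) only, which is W, so L
n=2: →1(L), so W
n=3: →2(W), 0(W) — all W, so L
n=4: →3(L), so W
From 4, the L positions reachable in one move are: 3, 1. Any move reaching one of these is winning.

Remove 1, leaving 3.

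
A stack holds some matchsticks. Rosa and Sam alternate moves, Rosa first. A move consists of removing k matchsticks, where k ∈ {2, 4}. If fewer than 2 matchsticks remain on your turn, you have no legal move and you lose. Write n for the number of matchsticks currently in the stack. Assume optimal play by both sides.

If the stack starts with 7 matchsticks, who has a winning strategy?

Sam wins.

Build the W/L table. Terminal = L. A non-terminal position is W if it has a move to some L; otherwise it is L.
n=0: no move → L
n=1: no move → L
n=2: can move to 0, which is L ⇒ W
n=3: can move to 1, which is L ⇒ W
n=4: can move to 0, which is L ⇒ W
n=5: can move to 1, which is L ⇒ W
n=6: moves to 4(W), 2(W); every one is W ⇒ L
n=7: moves to 5(W), 3(W); every one is W ⇒ L
The starting position 7 is L: whatever Rosa does, the opponent receives a W position.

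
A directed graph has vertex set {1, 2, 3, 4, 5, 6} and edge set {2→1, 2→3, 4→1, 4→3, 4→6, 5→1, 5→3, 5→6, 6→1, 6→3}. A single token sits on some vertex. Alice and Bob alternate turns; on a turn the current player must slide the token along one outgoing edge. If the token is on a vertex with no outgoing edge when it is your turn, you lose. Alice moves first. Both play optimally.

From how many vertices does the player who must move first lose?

2

Build the W/L table. Terminal = L. A non-terminal position is W if it has a move to some L; otherwise it is L.
Every edge goes from a vertex to one that appears earlier in the order 1, 3, 2, 6, 4, 5, so processing vertices in that order labels each vertex after all of its successors.
1: no outgoing edge → L
3: no outgoing edge → L
2: can move to 3, which is L ⇒ W
6: can move to 3, which is L ⇒ W
4: can move to 3, which is L ⇒ W
5: can move to 3, which is L ⇒ W
The L vertices are 1, 3; that is 2 in all.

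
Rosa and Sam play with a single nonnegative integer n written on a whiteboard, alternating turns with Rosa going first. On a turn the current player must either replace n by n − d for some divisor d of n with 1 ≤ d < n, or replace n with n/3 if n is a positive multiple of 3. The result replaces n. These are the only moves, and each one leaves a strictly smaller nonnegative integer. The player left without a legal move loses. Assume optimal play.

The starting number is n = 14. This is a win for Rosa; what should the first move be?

Compute win/loss labels from the base case upward. A position with no move is L. Any other position is W if it can reach an L in one move, else L.
n=0: no move → L
n=1: no move → L
n=2: →1(L), so W
n=3: →1(L), so W
n=4: →2(W), 3(W) — all W, so L
n=5: →4(L), so W
n=6: →4(L), so W
n=7: →6(W) only, which is W, so L
n=8: →4(L), so W
n=9: →3(W), 6(W), 8(W) — all W, so L
n=10: →9(L), so W
n=11: →10(W) only, which is W, so L
n=12: →4(L), so W
n=13: →12(W) only, which is W, so L
n=14: →7(L), so W
From 14, the L positions reachable in one move are: 7, 13. Any move reaching one of these is winning.

Move to 7.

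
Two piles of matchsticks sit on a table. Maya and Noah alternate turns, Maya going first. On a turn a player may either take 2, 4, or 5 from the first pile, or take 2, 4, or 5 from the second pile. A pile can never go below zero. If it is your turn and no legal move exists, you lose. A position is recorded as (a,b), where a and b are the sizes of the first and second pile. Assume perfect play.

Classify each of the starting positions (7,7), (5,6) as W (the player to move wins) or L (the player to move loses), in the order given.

(7,7): L, (5,6): W

Positions with no move are L. A position that does have a move is losing for the player to move precisely when every available move leads to a winning position for the opponent. Fill in the labels:
No move ever increases a pile, so every position that can arise here has a ≤ 7 and b ≤ 7; it is enough to label the cells with 0 ≤ a ≤ 7 and 0 ≤ b ≤ 7.
Every move lowers a or b (never raises either), so fill the grid row by row in increasing a, and left to right within a row: each cell's successors are then already labelled.
      b=0  b=1  b=2  b=3  b=4  b=5  b=6  b=7
a=0:    L    L    W    W    W    W    W    L
a=1:    L    L    W    W    W    W    W    L
a=2:    W    W    L    L    W    W    W    W
a=3:    W    W    L    L    W    W    W    W
a=4:    W    W    W    W    L    L    W    W
a=5:    W    W    W    W    L    L    W    W
a=6:    W    W    W    W    W    W    L    W
a=7:    L    L    W    W    W    W    W    L
Cells with no legal move (terminal, hence L): (0,0), (0,1), (1,0), (1,1).
The remaining L cells, each justified by listing all of its moves:
(0,7): only reaches (0,5)(W), (0,3)(W), (0,2)(W), all W → L
(1,7): only reaches (1,5)(W), (1,3)(W), (1,2)(W), all W → L
(2,2): only reaches (0,2)(W), (2,0)(W), all W → L
(2,3): only reaches (0,3)(W), (2,1)(W), all W → L
(3,2): only reaches (1,2)(W), (3,0)(W), all W → L
(3,3): only reaches (1,3)(W), (3,1)(W), all W → L
(4,4): only reaches (2,4)(W), (0,4)(W), (4,2)(W), (4,0)(W), all W → L
(4,5): only reaches (2,5)(W), (0,5)(W), (4,3)(W), (4,1)(W), (4,0)(W), all W → L
(5,4): only reaches (3,4)(W), (1,4)(W), (0,4)(W), (5,2)(W), (5,0)(W), all W → L
(5,5): only reaches (3,5)(W), (1,5)(W), (0,5)(W), (5,3)(W), (5,1)(W), (5,0)(W), all W → L
(6,6): only reaches (4,6)(W), (2,6)(W), (1,6)(W), (6,4)(W), (6,2)(W), (6,1)(W), all W → L
(7,0): only reaches (5,0)(W), (3,0)(W), (2,0)(W), all W → L
(7,1): only reaches (5,1)(W), (3,1)(W), (2,1)(W), all W → L
(7,7): only reaches (5,7)(W), (3,7)(W), (2,7)(W), (7,5)(W), (7,3)(W), (7,2)(W), all W → L
Every other cell has at least one move into one of the L cells above, so it is W.
(7,7): one of the L cells justified above, so L
(5,6): the move to (5,4) reaches an L cell, so W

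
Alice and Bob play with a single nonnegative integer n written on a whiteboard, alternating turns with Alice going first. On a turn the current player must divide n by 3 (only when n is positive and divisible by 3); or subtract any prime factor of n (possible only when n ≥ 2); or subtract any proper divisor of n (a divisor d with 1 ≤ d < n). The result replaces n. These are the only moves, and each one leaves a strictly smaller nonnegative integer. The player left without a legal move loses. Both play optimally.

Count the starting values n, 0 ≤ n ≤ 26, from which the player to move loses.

7

Classify positions by backward induction: terminal positions (no move available) are L. From any other position, the mover wins iff some move reaches an L.
n=0: no move → L
n=1: no move → L
n=2: reaches L-position 0 → W
n=3: reaches L-position 0 → W
n=4: only reaches 2(W), 3(W), all W → L
n=5: reaches L-position 0 → W
n=6: reaches L-position 4 → W
n=7: reaches L-position 0 → W
n=8: reaches L-position 4 → W
n=9: only reaches 3(W), 6(W), 8(W), all W → L
n=10: reaches L-position 9 → W
n=11: reaches L-position 0 → W
n=12: reaches L-position 4 → W
n=13: reaches L-position 0 → W
n=14: only reaches 7(W), 12(W), 13(W), all W → L
n=15: reaches L-position 14 → W
n=16: reaches L-position 14 → W
n=17: reaches L-position 0 → W
n=18: reaches L-position 9 → W
n=19: reaches L-position 0 → W
n=20: only reaches 10(W), 15(W), 16(W), 18(W), 19(W), all W → L
n=21: reaches L-position 14 → W
n=22: reaches L-position 20 → W
n=23: reaches L-position 0 → W
n=24: reaches L-position 20 → W
n=25: reaches L-position 20 → W
n=26: only reaches 13(W), 24(W), 25(W), all W → L
L entries with 0 ≤ n ≤ 26: n = 0, 1, 4, 9, 14, 20, 26; that makes 7.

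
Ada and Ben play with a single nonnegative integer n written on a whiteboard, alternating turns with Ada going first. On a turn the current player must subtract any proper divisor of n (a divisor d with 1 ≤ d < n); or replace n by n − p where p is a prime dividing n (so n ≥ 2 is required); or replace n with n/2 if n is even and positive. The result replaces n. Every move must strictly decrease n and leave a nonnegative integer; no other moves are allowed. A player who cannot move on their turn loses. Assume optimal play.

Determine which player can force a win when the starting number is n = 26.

Ben wins.

Use the standard recursion: the mover loses at a terminal position; elsewhere, the mover wins exactly when some move hands the opponent an L position.
n=0: no move → L
n=1: no move → L
n=2: can move to 0, which is L ⇒ W
n=3: can move to 0, which is L ⇒ W
n=4: moves to 2(W), 3(W); every one is W ⇒ L
n=5: can move to 0, which is L ⇒ W
n=6: can move to 4, which is L ⇒ W
n=7: can move to 0, which is L ⇒ W
n=8: can move to 4, which is L ⇒ W
n=9: moves to 6(W), 8(W); every one is W ⇒ L
n=10: can move to 9, which is L ⇒ W
n=11: can move to 0, which is L ⇒ W
n=12: can move to 9, which is L ⇒ W
n=13: can move to 0, which is L ⇒ W
n=14: moves to 7(W), 12(W), 13(W); every one is W ⇒ L
n=15: can move to 14, which is L ⇒ W
n=16: can move to 14, which is L ⇒ W
n=17: can move to 0, which is L ⇒ W
n=18: can move to 9, which is L ⇒ W
n=19: can move to 0, which is L ⇒ W
n=20: moves to 10(W), 15(W), 16(W), 18(W), 19(W); every one is W ⇒ L
n=21: can move to 14, which is L ⇒ W
n=22: can move to 20, which is L ⇒ W
n=23: can move to 0, which is L ⇒ W
n=24: can move to 20, which is L ⇒ W
n=25: can move to 20, which is L ⇒ W
n=26: moves to 13(W), 24(W), 25(W); every one is W ⇒ L
Every move from 26 reaches a W position, so the mover loses.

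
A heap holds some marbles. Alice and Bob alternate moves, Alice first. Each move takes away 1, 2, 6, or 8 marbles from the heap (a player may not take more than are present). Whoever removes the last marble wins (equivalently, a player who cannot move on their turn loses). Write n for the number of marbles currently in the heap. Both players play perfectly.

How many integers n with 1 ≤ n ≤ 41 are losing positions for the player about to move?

Classify positions by backward induction: terminal positions (no move available) are L. From any other position, the mover wins iff some move reaches an L.
n=0: no move → L
n=1: W (go to 0, an L position)
n=2: W (go to 0, an L position)
n=3: L (options 2(W), 1(W) are all W)
n=4: W (go to 3, an L position)
n=5: W (go to 3, an L position)
n=6: W (go to 0, an L position)
n=7: L (options 6(W), 5(W), 1(W) are all W)
n=8: W (go to 7, an L position)
n=9: W (go to 7, an L position)
n=10: L (options 9(W), 8(W), 4(W), 2(W) are all W)
n=11: W (go to 10, an L position)
n=12: W (go to 10, an L position)
n=13: W (go to 7, an L position)
n=14: L (options 13(W), 12(W), 8(W), 6(W) are all W)
n=15: W (go to 14, an L position)
n=16: W (go to 14, an L position)
n=17: L (options 16(W), 15(W), 11(W), 9(W) are all W)
n=18: W (go to 17, an L position)
n=19: W (go to 17, an L position)
n=20: W (go to 14, an L position)
n=21: L (options 20(W), 19(W), 15(W), 13(W) are all W)
n=22: W (go to 21, an L position)
n=23: W (go to 21, an L position)
n=24: L (options 23(W), 22(W), 18(W), 16(W) are all W)
n=25: W (go to 24, an L position)
n=26: W (go to 24, an L position)
n=27: W (go to 21, an L position)
n=28: L (options 27(W), 26(W), 22(W), 20(W) are all W)
n=29: W (go to 28, an L position)
n=30: W (go to 28, an L position)
n=31: L (options 30(W), 29(W), 25(W), 23(W) are all W)
n=32: W (go to 31, an L position)
n=33: W (go to 31, an L position)
n=34: W (go to 28, an L position)
n=35: L (options 34(W), 33(W), 29(W), 27(W) are all W)
n=36: W (go to 35, an L position)
n=37: W (go to 35, an L position)
n=38: L (options 37(W), 36(W), 32(W), 30(W) are all W)
n=39: W (go to 38, an L position)
n=40: W (go to 38, an L position)
n=41: W (go to 35, an L position)
L entries with 1 ≤ n ≤ 41 (n=0 is outside the asked range and is not counted): n = 3, 7, 10, 14, 17, 21, 24, 28, 31, 35, 38; that makes 11.

11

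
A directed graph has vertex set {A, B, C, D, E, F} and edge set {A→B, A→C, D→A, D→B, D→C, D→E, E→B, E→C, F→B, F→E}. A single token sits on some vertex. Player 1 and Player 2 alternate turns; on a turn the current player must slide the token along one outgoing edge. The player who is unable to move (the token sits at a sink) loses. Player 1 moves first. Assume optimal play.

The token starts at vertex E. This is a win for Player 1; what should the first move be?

Move to C.

Compute win/loss labels from the base case upward. A position with no move is L. Any other position is W if it can reach an L in one move, else L.
Every edge goes from a vertex to one that appears earlier in the order B, C, E, A, D, F, so processing vertices in that order labels each vertex after all of its successors.
B: no outgoing edge → L
C: no outgoing edge → L
E: can move to C, which is L ⇒ W
A: can move to C, which is L ⇒ W
D: can move to C, which is L ⇒ W
F: can move to B, which is L ⇒ W
From E, the L positions reachable in one move are: C, B. Any move reaching one of these is winning.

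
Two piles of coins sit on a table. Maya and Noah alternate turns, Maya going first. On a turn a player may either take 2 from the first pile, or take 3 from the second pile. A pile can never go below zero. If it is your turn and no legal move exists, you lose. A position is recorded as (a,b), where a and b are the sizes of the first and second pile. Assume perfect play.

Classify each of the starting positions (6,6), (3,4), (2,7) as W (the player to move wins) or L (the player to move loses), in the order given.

Label each position W (a win for the player to move) or L (a loss). A position with no legal move is L; any other position is W exactly when some move reaches an L, and L when every move reaches a W.
No move ever increases a pile, so every position that can arise here has a ≤ 6 and b ≤ 7; it is enough to label the cells with 0 ≤ a ≤ 6 and 0 ≤ b ≤ 7.
Every move lowers a or b (never raises either), so fill the grid row by row in increasing a, and left to right within a row: each cell's successors are then already labelled.
      b=0  b=1  b=2  b=3  b=4  b=5  b=6  b=7
a=0:    L    L    L    W    W    W    L    L
a=1:    L    L    L    W    W    W    L    L
a=2:    W    W    W    L    L    L    W    W
a=3:    W    W    W    L    L    L    W    W
a=4:    L    L    L    W    W    W    L    L
a=5:    L    L    L    W    W    W    L    L
a=6:    W    W    W    L    L    L    W    W
Cells with no legal move (terminal, hence L): (0,0), (0,1), (0,2), (1,0), (1,1), (1,2).
The remaining L cells, each justified by listing all of its moves:
(0,6): L (sole option (0,3)(W) is W)
(0,7): L (sole option (0,4)(W) is W)
(1,6): L (sole option (1,3)(W) is W)
(1,7): L (sole option (1,4)(W) is W)
(2,3): L (options (0,3)(W), (2,0)(W) are all W)
(2,4): L (options (0,4)(W), (2,1)(W) are all W)
(2,5): L (options (0,5)(W), (2,2)(W) are all W)
(3,3): L (options (1,3)(W), (3,0)(W) are all W)
(3,4): L (options (1,4)(W), (3,1)(W) are all W)
(3,5): L (options (1,5)(W), (3,2)(W) are all W)
(4,0): L (sole option (2,0)(W) is W)
(4,1): L (sole option (2,1)(W) is W)
(4,2): L (sole option (2,2)(W) is W)
(4,6): L (options (2,6)(W), (4,3)(W) are all W)
(4,7): L (options (2,7)(W), (4,4)(W) are all W)
(5,0): L (sole option (3,0)(W) is W)
(5,1): L (sole option (3,1)(W) is W)
(5,2): L (sole option (3,2)(W) is W)
(5,6): L (options (3,6)(W), (5,3)(W) are all W)
(5,7): L (options (3,7)(W), (5,4)(W) are all W)
(6,3): L (options (4,3)(W), (6,0)(W) are all W)
(6,4): L (options (4,4)(W), (6,1)(W) are all W)
(6,5): L (options (4,5)(W), (6,2)(W) are all W)
Every other cell has at least one move into one of the L cells above, so it is W.
(6,6): the move to (4,6) reaches an L cell, so W
(3,4): one of the L cells justified above, so L
(2,7): the move to (0,7) reaches an L cell, so W

(6,6): W, (3,4): L, (2,7): W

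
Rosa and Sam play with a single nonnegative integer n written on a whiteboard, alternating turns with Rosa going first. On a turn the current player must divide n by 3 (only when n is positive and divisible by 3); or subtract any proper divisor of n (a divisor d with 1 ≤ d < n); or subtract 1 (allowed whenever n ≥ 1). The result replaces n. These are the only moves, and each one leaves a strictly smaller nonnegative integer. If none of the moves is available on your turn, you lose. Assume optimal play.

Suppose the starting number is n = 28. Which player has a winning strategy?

Positions with no move are L. A position that does have a move is losing for the player to move precisely when every available move leads to a winning position for the opponent. Fill in the labels:
n=0: no move → L
n=1: →0(L), so W
n=2: →1(W) only, which is W, so L
n=3: →2(L), so W
n=4: →2(L), so W
n=5: →4(W) only, which is W, so L
n=6: →2(L), so W
n=7: →6(W) only, which is W, so L
n=8: →7(L), so W
n=9: →3(W), 6(W), 8(W) — all W, so L
n=10: →5(L), so W
n=11: →10(W) only, which is W, so L
n=12: →9(L), so W
n=13: →12(W) only, which is W, so L
n=14: →7(L), so W
n=15: →5(L), so W
n=16: →8(W), 12(W), 14(W), 15(W) — all W, so L
n=17: →16(L), so W
n=18: →9(L), so W
n=19: →18(W) only, which is W, so L
n=20: →16(L), so W
n=21: →7(L), so W
n=22: →11(L), so W
n=23: →22(W) only, which is W, so L
n=24: →16(L), so W
n=25: →20(W), 24(W) — all W, so L
n=26: →13(L), so W
n=27: →9(L), so W
n=28: →14(W), 21(W), 24(W), 26(W), 27(W) — all W, so L
The starting position 28 is L: whatever Rosa does, the opponent receives a W position.

Sam wins.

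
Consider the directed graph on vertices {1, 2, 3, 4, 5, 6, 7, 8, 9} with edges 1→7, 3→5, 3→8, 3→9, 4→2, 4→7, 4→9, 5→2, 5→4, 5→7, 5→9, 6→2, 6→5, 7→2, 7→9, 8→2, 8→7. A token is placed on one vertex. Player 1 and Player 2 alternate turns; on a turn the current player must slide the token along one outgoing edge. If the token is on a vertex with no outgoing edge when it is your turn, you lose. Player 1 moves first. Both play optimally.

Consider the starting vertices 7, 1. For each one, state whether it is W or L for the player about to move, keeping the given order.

Label each position W (a win for the player to move) or L (a loss). A position with no legal move is L; any other position is W exactly when some move reaches an L, and L when every move reaches a W.
Every edge goes from a vertex to one that appears earlier in the order 2, 9, 7, 8, 4, 5, 6, 3, 1, so processing vertices in that order labels each vertex after all of its successors.
2: no outgoing edge → L
9: no outgoing edge → L
7: reaches L-position 9 → W
8: reaches L-position 2 → W
4: reaches L-position 9 → W
5: reaches L-position 9 → W
6: reaches L-position 2 → W
3: reaches L-position 9 → W
1: only reaches 7(W), which is W → L

7: W, 1: L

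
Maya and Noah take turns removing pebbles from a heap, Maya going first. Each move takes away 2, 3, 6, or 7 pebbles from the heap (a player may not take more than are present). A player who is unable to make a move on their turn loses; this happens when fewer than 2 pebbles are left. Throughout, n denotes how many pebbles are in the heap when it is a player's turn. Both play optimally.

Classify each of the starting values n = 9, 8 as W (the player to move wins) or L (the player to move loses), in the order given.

9: L, 8: W

Label each position W (a win for the player to move) or L (a loss). A position with no legal move is L; any other position is W exactly when some move reaches an L, and L when every move reaches a W.
n=0: no move → L
n=1: no move → L
n=2: →0(L), so W
n=3: →1(L), so W
n=4: →1(L), so W
n=5: →3(W), 2(W) — all W, so L
n=6: →0(L), so W
n=7: →5(L), so W
n=8: →5(L), so W
n=9: →7(W), 6(W), 3(W), 2(W) — all W, so L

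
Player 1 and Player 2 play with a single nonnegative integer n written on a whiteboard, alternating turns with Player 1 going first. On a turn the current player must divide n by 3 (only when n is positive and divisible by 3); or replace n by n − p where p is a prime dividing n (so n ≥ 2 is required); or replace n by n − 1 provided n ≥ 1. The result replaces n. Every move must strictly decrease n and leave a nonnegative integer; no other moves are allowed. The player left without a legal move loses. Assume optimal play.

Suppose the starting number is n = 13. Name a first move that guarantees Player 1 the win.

Move to 0.

Work bottom-up. With no move the player to move loses. Otherwise the position is W if at least one move leads to an L position for the opponent, and L if every move leads to a W.
n=0: no move → L
n=1: W (go to 0, an L position)
n=2: W (go to 0, an L position)
n=3: W (go to 0, an L position)
n=4: L (options 2(W), 3(W) are all W)
n=5: W (go to 0, an L position)
n=6: W (go to 4, an L position)
n=7: W (go to 0, an L position)
n=8: L (options 6(W), 7(W) are all W)
n=9: W (go to 8, an L position)
n=10: W (go to 8, an L position)
n=11: W (go to 0, an L position)
n=12: W (go to 4, an L position)
n=13: W (go to 0, an L position)
From 13, the L positions reachable in one move are: 0.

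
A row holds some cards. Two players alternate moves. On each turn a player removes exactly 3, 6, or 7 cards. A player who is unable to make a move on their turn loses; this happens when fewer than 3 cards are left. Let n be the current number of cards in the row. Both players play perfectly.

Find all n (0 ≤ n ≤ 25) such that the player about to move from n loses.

0, 1, 2, 10, 11, 12, 20, 21, 22

Build the W/L table. Terminal = L. A non-terminal position is W if it has a move to some L; otherwise it is L.
n=0: no move → L
n=1: no move → L
n=2: no move → L
n=3: →0(L), so W
n=4: →1(L), so W
n=5: →2(L), so W
n=6: →0(L), so W
n=7: →1(L), so W
n=8: →2(L), so W
n=9: →2(L), so W
n=10: →7(W), 4(W), 3(W) — all W, so L
n=11: →8(W), 5(W), 4(W) — all W, so L
n=12: →9(W), 6(W), 5(W) — all W, so L
n=13: →10(L), so W
n=14: →11(L), so W
n=15: →12(L), so W
n=16: →10(L), so W
n=17: →11(L), so W
n=18: →12(L), so W
n=19: →12(L), so W
n=20: →17(W), 14(W), 13(W) — all W, so L
n=21: →18(W), 15(W), 14(W) — all W, so L
n=22: →19(W), 16(W), 15(W) — all W, so L
n=23: →20(L), so W
n=24: →21(L), so W
n=25: →22(L), so W
The losing starting values of n are exactly the entries labelled L in this table (9 of them).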